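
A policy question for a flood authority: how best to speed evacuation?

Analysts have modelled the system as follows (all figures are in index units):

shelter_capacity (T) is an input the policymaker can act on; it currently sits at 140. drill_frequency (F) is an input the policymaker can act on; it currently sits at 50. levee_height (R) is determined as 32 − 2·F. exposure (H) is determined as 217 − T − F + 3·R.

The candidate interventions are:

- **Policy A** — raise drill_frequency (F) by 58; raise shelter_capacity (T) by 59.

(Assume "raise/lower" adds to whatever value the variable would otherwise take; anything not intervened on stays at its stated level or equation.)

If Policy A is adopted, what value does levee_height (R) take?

Policy A (F + 58, T + 59):
  F = 50 + 58 = 108
  R = 32 − 2·108 = -184

-184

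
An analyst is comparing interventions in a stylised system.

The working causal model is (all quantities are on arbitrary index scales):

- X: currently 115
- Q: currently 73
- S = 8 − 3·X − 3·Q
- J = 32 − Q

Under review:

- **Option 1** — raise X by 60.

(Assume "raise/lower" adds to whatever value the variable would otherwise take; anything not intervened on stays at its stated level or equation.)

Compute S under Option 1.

Option 1 (X + 60):
  X = 115 + 60 = 175
  Q = 73
  S = 8 − 3·175 − 3·73 = -736

-736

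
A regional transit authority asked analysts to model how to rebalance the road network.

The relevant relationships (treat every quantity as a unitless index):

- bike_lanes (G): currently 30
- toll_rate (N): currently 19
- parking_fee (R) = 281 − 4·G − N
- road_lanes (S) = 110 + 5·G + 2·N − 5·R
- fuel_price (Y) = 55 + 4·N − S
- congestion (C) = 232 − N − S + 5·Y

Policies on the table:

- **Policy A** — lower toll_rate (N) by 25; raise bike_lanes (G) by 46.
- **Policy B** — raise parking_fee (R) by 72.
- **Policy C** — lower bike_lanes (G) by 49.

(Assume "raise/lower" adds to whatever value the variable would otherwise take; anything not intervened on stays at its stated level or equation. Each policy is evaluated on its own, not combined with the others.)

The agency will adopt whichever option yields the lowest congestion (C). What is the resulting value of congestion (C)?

Policy A (N − 25, G + 46):
  G = 30 + 46 = 76
  N = 19 − 25 = -6
  R = 281 − 4·76 − (-6) = -17
  S = 110 + 5·76 + 2·(-6) − 5·(-17) = 563
  Y = 55 + 4·(-6) − 563 = -532
  C = 232 − (-6) − 563 + 5·(-532) = -2985
Policy B (R + 72):
  G = 30
  N = 19
  R = 281 − 4·30 − 19 (+72 from intervention) = 214
  S = 110 + 5·30 + 2·19 − 5·214 = -772
  Y = 55 + 4·19 − (-772) = 903
  C = 232 − 19 − (-772) + 5·903 = 5500
Policy C (G − 49):
  G = 30 − 49 = -19
  N = 19
  R = 281 − 4·(-19) − 19 = 338
  S = 110 + 5·(-19) + 2·19 − 5·338 = -1637
  Y = 55 + 4·19 − (-1637) = 1768
  C = 232 − 19 − (-1637) + 5·1768 = 10690
Comparing — Policy A: C=-2985, Policy B: C=5500, Policy C: C=10690. Lowest is -2985 (Policy A).

-2985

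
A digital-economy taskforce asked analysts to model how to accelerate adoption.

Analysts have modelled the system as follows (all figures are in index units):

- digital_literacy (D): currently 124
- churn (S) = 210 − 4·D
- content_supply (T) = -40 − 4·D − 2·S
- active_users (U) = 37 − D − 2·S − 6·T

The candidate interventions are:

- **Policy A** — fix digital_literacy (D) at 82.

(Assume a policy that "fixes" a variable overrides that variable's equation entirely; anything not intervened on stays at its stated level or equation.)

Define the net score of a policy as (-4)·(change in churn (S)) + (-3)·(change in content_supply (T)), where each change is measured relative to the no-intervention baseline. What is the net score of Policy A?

-168

Baseline:
  D = 124
  S = 210 − 4·124 = -286
  T = -40 − 4·124 − 2·(-286) = 36
Policy A (D := 82):
  D = 82
  S = 210 − 4·82 = -118
  T = -40 − 4·82 − 2·(-118) = -132
ΔS = -118 − (-286) = 168; ΔT = -132 − 36 = -168
Score = (-4)·168 + (-3)·(-168) = -168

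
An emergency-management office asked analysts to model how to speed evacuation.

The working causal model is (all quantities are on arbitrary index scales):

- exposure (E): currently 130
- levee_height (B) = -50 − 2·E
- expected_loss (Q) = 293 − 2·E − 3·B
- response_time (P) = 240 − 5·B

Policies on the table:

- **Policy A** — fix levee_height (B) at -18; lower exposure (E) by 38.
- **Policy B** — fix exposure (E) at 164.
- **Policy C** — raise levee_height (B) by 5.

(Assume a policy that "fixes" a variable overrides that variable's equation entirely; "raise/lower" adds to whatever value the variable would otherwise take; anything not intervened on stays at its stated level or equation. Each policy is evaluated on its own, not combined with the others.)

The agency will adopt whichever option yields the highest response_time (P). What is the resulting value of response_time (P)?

2130

Policy A (B := -18, E − 38):
  E = 130 − 38 = 92
  B = -18
  P = 240 − 5·(-18) = 330
Policy B (E := 164):
  E = 164
  B = -50 − 2·164 = -378
  P = 240 − 5·(-378) = 2130
Policy C (B + 5):
  E = 130
  B = -50 − 2·130 (+5 from intervention) = -305
  P = 240 − 5·(-305) = 1765
Comparing — Policy A: P=330, Policy B: P=2130, Policy C: P=1765. Highest is 2130 (Policy B).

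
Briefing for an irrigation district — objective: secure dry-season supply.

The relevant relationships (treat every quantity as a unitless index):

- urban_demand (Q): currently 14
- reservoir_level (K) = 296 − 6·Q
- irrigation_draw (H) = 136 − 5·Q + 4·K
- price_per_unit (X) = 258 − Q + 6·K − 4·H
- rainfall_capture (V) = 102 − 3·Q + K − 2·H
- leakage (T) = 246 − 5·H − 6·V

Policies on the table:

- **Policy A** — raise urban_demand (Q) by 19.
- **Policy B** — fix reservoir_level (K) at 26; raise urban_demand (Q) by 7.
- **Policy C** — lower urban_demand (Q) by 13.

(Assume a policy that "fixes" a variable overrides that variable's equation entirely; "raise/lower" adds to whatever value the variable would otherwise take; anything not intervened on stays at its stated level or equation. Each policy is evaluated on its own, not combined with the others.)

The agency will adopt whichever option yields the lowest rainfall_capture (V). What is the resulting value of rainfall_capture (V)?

-2193

Policy A (Q + 19):
  Q = 14 + 19 = 33
  K = 296 − 6·33 = 98
  H = 136 − 5·33 + 4·98 = 363
  V = 102 − 3·33 + 98 − 2·363 = -625
Policy B (K := 26, Q + 7):
  Q = 14 + 7 = 21
  K = 26
  H = 136 − 5·21 + 4·26 = 135
  V = 102 − 3·21 + 26 − 2·135 = -205
Policy C (Q − 13):
  Q = 14 − 13 = 1
  K = 296 − 6·1 = 290
  H = 136 − 5·1 + 4·290 = 1291
  V = 102 − 3·1 + 290 − 2·1291 = -2193
Comparing — Policy A: V=-625, Policy B: V=-205, Policy C: V=-2193. Lowest is -2193 (Policy C).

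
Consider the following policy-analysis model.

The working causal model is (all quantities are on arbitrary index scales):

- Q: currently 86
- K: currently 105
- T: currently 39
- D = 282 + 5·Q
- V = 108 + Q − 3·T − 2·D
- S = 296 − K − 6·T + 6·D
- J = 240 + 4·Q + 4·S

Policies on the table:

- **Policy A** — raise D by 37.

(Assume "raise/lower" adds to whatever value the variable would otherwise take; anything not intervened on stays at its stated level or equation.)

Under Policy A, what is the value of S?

Policy A (D + 37):
  Q = 86
  K = 105
  T = 39
  D = 282 + 5·86 (+37 from intervention) = 749
  S = 296 − 105 − 6·39 + 6·749 = 4451

4451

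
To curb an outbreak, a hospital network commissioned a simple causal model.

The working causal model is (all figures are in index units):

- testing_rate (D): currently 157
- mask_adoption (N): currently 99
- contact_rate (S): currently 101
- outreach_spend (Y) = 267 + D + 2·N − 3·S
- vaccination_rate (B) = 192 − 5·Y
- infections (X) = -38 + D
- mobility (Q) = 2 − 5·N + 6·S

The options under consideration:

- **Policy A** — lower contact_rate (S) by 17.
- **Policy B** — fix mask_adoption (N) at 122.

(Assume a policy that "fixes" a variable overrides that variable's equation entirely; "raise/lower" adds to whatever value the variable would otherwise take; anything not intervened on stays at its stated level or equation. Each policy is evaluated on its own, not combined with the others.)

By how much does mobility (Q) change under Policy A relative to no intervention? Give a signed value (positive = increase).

Baseline:
  N = 99
  S = 101
  Q = 2 − 5·99 + 6·101 = 113
Policy A (S − 17):
  N = 99
  S = 101 − 17 = 84
  Q = 2 − 5·99 + 6·84 = 11
Change in Q: 11 − 113 = -102

-102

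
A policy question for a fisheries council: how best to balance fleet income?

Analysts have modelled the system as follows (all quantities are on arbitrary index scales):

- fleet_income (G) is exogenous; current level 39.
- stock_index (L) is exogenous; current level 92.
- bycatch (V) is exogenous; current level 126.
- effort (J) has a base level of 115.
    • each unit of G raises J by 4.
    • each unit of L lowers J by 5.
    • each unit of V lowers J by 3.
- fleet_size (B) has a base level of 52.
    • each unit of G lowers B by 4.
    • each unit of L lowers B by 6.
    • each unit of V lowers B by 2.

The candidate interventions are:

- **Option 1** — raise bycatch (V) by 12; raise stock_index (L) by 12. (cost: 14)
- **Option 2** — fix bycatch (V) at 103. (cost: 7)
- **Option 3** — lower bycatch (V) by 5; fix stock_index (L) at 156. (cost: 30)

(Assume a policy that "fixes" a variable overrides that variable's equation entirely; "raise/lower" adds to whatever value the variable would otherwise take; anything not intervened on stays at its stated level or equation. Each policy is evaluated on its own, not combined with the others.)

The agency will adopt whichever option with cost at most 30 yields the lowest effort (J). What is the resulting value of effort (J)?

-872

Option 1 (V + 12, L + 12):
  G = 39
  L = 92 + 12 = 104
  V = 126 + 12 = 138
  J = 115 + 4·39 − 5·104 − 3·138 = -663
Option 2 (V := 103):
  G = 39
  L = 92
  V = 103
  J = 115 + 4·39 − 5·92 − 3·103 = -498
Option 3 (V − 5, L := 156):
  G = 39
  L = 156
  V = 126 − 5 = 121
  J = 115 + 4·39 − 5·156 − 3·121 = -872
Comparing — Option 1: J=-663, Option 2: J=-498, Option 3: J=-872. Lowest is -872 (Option 3).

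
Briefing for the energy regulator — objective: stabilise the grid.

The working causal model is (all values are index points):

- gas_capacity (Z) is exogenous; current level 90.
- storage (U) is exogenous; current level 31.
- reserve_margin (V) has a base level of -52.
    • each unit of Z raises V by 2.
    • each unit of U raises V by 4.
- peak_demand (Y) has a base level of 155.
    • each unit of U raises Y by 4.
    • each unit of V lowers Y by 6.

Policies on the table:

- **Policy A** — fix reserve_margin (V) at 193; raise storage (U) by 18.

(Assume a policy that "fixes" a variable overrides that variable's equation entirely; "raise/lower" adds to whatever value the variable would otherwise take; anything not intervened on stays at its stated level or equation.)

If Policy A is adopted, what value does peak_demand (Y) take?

Policy A (V := 193, U + 18):
  Z = 90
  U = 31 + 18 = 49
  V = 193
  Y = 155 + 4·49 − 6·193 = -807

-807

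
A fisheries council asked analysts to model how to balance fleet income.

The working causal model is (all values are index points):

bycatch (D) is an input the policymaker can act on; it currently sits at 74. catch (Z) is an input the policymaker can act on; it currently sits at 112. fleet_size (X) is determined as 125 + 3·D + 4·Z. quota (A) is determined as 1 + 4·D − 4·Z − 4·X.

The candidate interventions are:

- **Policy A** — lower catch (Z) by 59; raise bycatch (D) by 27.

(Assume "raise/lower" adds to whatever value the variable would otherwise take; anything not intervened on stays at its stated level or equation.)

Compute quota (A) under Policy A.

Policy A (Z − 59, D + 27):
  D = 74 + 27 = 101
  Z = 112 − 59 = 53
  X = 125 + 3·101 + 4·53 = 640
  A = 1 + 4·101 − 4·53 − 4·640 = -2367

-2367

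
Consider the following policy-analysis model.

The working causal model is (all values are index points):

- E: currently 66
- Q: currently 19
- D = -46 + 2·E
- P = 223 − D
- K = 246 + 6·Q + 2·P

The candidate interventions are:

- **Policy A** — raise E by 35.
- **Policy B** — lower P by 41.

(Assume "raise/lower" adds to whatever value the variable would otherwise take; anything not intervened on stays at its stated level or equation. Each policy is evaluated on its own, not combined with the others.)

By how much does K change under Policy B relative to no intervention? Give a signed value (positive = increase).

-82

Baseline:
  E = 66
  Q = 19
  D = -46 + 2·66 = 86
  P = 223 − 86 = 137
  K = 246 + 6·19 + 2·137 = 634
Policy B (P − 41):
  E = 66
  Q = 19
  D = -46 + 2·66 = 86
  P = 223 − 86 (−41 from intervention) = 96
  K = 246 + 6·19 + 2·96 = 552
Change in K: 552 − 634 = -82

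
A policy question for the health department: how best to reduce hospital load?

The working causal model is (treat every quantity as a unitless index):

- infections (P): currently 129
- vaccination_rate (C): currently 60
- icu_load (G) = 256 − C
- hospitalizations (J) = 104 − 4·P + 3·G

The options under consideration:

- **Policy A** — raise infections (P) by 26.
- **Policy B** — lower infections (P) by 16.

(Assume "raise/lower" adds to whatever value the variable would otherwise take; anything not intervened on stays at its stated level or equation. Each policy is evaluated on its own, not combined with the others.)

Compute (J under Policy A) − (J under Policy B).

-168

Policy A (P + 26):
  P = 129 + 26 = 155
  C = 60
  G = 256 − 60 = 196
  J = 104 − 4·155 + 3·196 = 72
Policy B (P − 16):
  P = 129 − 16 = 113
  C = 60
  G = 256 − 60 = 196
  J = 104 − 4·113 + 3·196 = 240
J: 72 − 240 = -168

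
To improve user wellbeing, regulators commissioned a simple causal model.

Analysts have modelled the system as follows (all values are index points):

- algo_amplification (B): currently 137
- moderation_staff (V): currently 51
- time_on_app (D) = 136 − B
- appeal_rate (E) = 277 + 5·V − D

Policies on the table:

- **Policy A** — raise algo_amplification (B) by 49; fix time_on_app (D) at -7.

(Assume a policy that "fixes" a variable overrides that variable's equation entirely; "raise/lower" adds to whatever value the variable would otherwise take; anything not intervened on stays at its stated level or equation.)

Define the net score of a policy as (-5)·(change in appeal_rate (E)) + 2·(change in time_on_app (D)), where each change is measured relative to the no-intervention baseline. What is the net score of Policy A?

-42

Baseline:
  B = 137
  V = 51
  D = 136 − 137 = -1
  E = 277 + 5·51 − (-1) = 533
Policy A (B + 49, D := -7):
  B = 137 + 49 = 186
  V = 51
  D = -7
  E = 277 + 5·51 − (-7) = 539
ΔE = 539 − 533 = 6; ΔD = -7 − (-1) = -6
Score = (-5)·6 + 2·(-6) = -42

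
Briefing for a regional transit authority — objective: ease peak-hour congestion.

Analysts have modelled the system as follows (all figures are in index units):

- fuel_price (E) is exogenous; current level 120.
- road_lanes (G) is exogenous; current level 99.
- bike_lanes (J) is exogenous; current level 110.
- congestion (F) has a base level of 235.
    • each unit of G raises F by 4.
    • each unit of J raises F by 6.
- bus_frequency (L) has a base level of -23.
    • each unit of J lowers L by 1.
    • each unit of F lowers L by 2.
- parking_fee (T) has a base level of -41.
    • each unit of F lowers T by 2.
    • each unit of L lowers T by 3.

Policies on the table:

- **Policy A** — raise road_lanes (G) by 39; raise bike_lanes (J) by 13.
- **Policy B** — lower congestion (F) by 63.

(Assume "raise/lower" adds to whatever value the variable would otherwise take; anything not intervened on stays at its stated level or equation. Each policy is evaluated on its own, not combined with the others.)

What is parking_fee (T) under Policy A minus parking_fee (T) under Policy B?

Policy A (G + 39, J + 13):
  G = 99 + 39 = 138
  J = 110 + 13 = 123
  F = 235 + 4·138 + 6·123 = 1525
  L = -23 − 123 − 2·1525 = -3196
  T = -41 − 2·1525 − 3·(-3196) = 6497
Policy B (F − 63):
  G = 99
  J = 110
  F = 235 + 4·99 + 6·110 (−63 from intervention) = 1228
  L = -23 − 110 − 2·1228 = -2589
  T = -41 − 2·1228 − 3·(-2589) = 5270
T: 6497 − 5270 = 1227

1227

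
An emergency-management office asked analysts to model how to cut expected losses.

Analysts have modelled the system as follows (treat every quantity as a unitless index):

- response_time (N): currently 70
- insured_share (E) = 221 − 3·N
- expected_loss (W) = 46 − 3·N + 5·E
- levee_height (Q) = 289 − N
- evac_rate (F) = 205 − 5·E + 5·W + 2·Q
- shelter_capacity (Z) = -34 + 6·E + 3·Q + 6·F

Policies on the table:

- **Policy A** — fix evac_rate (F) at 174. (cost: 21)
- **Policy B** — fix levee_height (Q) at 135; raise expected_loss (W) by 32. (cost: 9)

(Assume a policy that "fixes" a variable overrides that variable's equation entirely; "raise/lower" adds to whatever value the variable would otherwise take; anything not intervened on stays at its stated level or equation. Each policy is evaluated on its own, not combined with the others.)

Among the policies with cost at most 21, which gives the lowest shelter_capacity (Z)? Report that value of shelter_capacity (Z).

647

Policy A (F := 174):
  N = 70
  E = 221 − 3·70 = 11
  W = 46 − 3·70 + 5·11 = -109
  Q = 289 − 70 = 219
  F = 174
  Z = -34 + 6·11 + 3·219 + 6·174 = 1733
Policy B (Q := 135, W + 32):
  N = 70
  E = 221 − 3·70 = 11
  W = 46 − 3·70 + 5·11 (+32 from intervention) = -77
  Q = 135
  F = 205 − 5·11 + 5·(-77) + 2·135 = 35
  Z = -34 + 6·11 + 3·135 + 6·35 = 647
Comparing — Policy A: Z=1733, Policy B: Z=647. Lowest is 647 (Policy B).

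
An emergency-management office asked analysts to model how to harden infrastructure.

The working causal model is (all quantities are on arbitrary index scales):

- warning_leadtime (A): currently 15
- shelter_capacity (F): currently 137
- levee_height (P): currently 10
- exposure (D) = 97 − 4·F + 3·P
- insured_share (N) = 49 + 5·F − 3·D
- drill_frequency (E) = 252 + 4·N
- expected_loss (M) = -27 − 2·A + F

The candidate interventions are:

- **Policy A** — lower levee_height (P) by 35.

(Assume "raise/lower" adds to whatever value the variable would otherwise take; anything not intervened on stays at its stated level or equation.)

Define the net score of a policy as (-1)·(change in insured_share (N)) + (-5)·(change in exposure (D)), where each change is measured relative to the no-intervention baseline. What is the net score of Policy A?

210

Baseline:
  F = 137
  P = 10
  D = 97 − 4·137 + 3·10 = -421
  N = 49 + 5·137 − 3·(-421) = 1997
Policy A (P − 35):
  F = 137
  P = 10 − 35 = -25
  D = 97 − 4·137 + 3·(-25) = -526
  N = 49 + 5·137 − 3·(-526) = 2312
ΔN = 2312 − 1997 = 315; ΔD = -526 − (-421) = -105
Score = (-1)·315 + (-5)·(-105) = 210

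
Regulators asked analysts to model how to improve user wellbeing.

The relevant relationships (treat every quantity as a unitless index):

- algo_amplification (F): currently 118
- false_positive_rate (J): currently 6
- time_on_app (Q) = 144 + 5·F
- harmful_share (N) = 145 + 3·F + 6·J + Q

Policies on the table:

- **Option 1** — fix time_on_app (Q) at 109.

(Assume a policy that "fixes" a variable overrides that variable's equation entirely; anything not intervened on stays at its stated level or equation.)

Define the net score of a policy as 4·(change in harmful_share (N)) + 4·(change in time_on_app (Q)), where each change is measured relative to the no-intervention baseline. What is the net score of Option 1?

-5000

Baseline:
  F = 118
  J = 6
  Q = 144 + 5·118 = 734
  N = 145 + 3·118 + 6·6 + 734 = 1269
Option 1 (Q := 109):
  F = 118
  J = 6
  Q = 109
  N = 145 + 3·118 + 6·6 + 109 = 644
ΔN = 644 − 1269 = -625; ΔQ = 109 − 734 = -625
Score = 4·(-625) + 4·(-625) = -5000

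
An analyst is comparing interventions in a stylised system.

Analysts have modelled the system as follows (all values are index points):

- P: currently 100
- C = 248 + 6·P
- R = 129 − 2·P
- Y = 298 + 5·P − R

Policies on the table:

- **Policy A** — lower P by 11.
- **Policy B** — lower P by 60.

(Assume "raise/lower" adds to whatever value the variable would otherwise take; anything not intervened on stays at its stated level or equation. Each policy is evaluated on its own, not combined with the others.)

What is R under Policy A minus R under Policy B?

Policy A (P − 11):
  P = 100 − 11 = 89
  R = 129 − 2·89 = -49
Policy B (P − 60):
  P = 100 − 60 = 40
  R = 129 − 2·40 = 49
R: -49 − 49 = -98

-98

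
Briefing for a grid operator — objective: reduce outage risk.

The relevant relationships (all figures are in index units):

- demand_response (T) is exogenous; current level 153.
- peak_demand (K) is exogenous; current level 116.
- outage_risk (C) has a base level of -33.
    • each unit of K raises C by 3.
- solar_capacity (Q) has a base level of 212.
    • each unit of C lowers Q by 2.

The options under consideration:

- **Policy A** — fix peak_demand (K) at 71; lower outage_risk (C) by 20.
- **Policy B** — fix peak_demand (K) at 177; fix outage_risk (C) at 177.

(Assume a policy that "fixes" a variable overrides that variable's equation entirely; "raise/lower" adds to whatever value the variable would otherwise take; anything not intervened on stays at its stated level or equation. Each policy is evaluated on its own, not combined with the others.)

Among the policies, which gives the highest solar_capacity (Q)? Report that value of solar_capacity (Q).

-108

Policy A (K := 71, C − 20):
  K = 71
  C = -33 + 3·71 (−20 from intervention) = 160
  Q = 212 − 2·160 = -108
Policy B (K := 177, C := 177):
  K = 177
  C = 177
  Q = 212 − 2·177 = -142
Comparing — Policy A: Q=-108, Policy B: Q=-142. Highest is -108 (Policy A).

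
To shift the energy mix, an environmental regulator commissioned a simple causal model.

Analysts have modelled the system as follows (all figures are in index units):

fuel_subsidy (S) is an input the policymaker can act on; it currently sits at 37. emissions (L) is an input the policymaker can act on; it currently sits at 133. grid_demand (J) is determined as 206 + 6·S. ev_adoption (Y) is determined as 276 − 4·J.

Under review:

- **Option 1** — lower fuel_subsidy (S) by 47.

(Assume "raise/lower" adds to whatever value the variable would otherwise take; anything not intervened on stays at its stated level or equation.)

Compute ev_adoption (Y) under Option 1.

-308

Option 1 (S − 47):
  S = 37 − 47 = -10
  J = 206 + 6·(-10) = 146
  Y = 276 − 4·146 = -308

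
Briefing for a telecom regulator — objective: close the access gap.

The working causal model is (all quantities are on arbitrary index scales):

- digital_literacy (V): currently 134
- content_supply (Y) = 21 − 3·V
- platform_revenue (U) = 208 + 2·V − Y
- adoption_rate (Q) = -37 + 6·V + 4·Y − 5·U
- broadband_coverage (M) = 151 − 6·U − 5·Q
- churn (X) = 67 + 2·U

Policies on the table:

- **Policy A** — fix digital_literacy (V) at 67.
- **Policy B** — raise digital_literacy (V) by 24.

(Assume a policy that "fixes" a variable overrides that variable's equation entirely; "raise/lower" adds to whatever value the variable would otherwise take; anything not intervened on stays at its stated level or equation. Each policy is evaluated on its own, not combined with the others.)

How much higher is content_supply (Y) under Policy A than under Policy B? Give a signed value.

273

Policy A (V := 67):
  V = 67
  Y = 21 − 3·67 = -180
Policy B (V + 24):
  V = 134 + 24 = 158
  Y = 21 − 3·158 = -453
Y: -180 − (-453) = 273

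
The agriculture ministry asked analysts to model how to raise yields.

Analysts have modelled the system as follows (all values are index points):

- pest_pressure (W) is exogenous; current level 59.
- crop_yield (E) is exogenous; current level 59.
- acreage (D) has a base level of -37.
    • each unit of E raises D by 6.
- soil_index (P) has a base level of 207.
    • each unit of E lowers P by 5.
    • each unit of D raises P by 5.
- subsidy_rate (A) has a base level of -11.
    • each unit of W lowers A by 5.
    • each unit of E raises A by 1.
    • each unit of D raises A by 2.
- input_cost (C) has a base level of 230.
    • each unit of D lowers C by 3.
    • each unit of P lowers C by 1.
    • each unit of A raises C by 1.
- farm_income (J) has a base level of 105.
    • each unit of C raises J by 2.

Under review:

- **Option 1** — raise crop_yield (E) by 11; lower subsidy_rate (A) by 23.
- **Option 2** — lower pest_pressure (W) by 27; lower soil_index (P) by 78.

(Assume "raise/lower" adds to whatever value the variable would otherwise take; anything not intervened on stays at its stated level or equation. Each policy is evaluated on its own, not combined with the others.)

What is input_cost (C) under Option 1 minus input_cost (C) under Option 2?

-566

Option 1 (E + 11, A − 23):
  W = 59
  E = 59 + 11 = 70
  D = -37 + 6·70 = 383
  P = 207 − 5·70 + 5·383 = 1772
  A = -11 − 5·59 + 70 + 2·383 (−23 from intervention) = 507
  C = 230 − 3·383 − 1772 + 507 = -2184
Option 2 (W − 27, P − 78):
  W = 59 − 27 = 32
  E = 59
  D = -37 + 6·59 = 317
  P = 207 − 5·59 + 5·317 (−78 from intervention) = 1419
  A = -11 − 5·32 + 59 + 2·317 = 522
  C = 230 − 3·317 − 1419 + 522 = -1618
C: -2184 − (-1618) = -566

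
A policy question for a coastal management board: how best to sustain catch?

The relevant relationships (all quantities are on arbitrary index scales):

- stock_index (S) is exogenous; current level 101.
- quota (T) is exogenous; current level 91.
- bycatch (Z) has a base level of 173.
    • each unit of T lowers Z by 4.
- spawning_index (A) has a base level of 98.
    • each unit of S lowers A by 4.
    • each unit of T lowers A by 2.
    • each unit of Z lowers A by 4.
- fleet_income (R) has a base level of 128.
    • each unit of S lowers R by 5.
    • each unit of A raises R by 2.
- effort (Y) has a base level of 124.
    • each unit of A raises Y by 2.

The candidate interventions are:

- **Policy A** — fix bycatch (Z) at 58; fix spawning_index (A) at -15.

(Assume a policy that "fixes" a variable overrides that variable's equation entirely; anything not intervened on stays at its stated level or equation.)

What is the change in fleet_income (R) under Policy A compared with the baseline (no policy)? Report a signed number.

Baseline:
  S = 101
  T = 91
  Z = 173 − 4·91 = -191
  A = 98 − 4·101 − 2·91 − 4·(-191) = 276
  R = 128 − 5·101 + 2·276 = 175
Policy A (Z := 58, A := -15):
  S = 101
  T = 91
  Z = 58
  A = -15
  R = 128 − 5·101 + 2·(-15) = -407
Change in R: -407 − 175 = -582

-582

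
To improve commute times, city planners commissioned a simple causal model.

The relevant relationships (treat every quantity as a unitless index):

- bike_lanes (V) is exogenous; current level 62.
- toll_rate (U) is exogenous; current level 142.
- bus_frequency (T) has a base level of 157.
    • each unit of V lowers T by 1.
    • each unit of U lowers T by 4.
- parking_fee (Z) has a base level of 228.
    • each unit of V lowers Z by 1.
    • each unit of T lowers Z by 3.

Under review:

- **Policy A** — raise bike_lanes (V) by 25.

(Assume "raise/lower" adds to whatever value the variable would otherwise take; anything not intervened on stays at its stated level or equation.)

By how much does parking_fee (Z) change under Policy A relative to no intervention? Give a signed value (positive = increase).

50

Baseline:
  V = 62
  U = 142
  T = 157 − 62 − 4·142 = -473
  Z = 228 − 62 − 3·(-473) = 1585
Policy A (V + 25):
  V = 62 + 25 = 87
  U = 142
  T = 157 − 87 − 4·142 = -498
  Z = 228 − 87 − 3·(-498) = 1635
Change in Z: 1635 − 1585 = 50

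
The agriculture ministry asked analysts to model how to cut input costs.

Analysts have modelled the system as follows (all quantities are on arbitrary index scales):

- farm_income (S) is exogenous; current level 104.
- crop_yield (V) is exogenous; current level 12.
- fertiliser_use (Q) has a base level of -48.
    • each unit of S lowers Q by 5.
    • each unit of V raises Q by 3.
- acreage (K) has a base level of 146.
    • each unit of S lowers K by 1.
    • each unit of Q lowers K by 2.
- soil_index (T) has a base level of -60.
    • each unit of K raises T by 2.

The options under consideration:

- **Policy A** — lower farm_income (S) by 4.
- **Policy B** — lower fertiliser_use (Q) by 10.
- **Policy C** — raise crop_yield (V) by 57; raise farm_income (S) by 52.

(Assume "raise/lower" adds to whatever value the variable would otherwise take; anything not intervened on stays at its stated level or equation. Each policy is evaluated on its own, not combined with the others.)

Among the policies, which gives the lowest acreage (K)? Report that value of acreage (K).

1070

Policy A (S − 4):
  S = 104 − 4 = 100
  V = 12
  Q = -48 − 5·100 + 3·12 = -512
  K = 146 − 100 − 2·(-512) = 1070
Policy B (Q − 10):
  S = 104
  V = 12
  Q = -48 − 5·104 + 3·12 (−10 from intervention) = -542
  K = 146 − 104 − 2·(-542) = 1126
Policy C (V + 57, S + 52):
  S = 104 + 52 = 156
  V = 12 + 57 = 69
  Q = -48 − 5·156 + 3·69 = -621
  K = 146 − 156 − 2·(-621) = 1232
Comparing — Policy A: K=1070, Policy B: K=1126, Policy C: K=1232. Lowest is 1070 (Policy A).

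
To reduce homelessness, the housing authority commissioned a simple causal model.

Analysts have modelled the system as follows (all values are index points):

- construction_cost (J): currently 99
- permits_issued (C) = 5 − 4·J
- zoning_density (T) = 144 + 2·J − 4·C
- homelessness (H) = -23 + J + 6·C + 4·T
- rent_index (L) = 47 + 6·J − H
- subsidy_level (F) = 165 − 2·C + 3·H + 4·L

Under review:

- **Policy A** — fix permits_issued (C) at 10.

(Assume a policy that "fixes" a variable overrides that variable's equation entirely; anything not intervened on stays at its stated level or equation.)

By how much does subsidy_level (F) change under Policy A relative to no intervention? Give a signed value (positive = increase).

Baseline:
  J = 99
  C = 5 − 4·99 = -391
  T = 144 + 2·99 − 4·(-391) = 1906
  H = -23 + 99 + 6·(-391) + 4·1906 = 5354
  L = 47 + 6·99 − 5354 = -4713
  F = 165 − 2·(-391) + 3·5354 + 4·(-4713) = -1843
Policy A (C := 10):
  J = 99
  C = 10
  T = 144 + 2·99 − 4·10 = 302
  H = -23 + 99 + 6·10 + 4·302 = 1344
  L = 47 + 6·99 − 1344 = -703
  F = 165 − 2·10 + 3·1344 + 4·(-703) = 1365
Change in F: 1365 − (-1843) = 3208

3208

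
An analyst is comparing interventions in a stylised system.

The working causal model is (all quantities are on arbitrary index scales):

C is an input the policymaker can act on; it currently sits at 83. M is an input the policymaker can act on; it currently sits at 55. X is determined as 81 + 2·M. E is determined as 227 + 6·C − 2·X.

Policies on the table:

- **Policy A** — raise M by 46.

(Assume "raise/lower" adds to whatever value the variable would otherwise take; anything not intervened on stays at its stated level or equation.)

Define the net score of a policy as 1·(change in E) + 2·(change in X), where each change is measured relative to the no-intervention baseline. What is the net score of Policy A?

Baseline:
  C = 83
  M = 55
  X = 81 + 2·55 = 191
  E = 227 + 6·83 − 2·191 = 343
Policy A (M + 46):
  C = 83
  M = 55 + 46 = 101
  X = 81 + 2·101 = 283
  E = 227 + 6·83 − 2·283 = 159
ΔE = 159 − 343 = -184; ΔX = 283 − 191 = 92
Score = 1·(-184) + 2·92 = 0

0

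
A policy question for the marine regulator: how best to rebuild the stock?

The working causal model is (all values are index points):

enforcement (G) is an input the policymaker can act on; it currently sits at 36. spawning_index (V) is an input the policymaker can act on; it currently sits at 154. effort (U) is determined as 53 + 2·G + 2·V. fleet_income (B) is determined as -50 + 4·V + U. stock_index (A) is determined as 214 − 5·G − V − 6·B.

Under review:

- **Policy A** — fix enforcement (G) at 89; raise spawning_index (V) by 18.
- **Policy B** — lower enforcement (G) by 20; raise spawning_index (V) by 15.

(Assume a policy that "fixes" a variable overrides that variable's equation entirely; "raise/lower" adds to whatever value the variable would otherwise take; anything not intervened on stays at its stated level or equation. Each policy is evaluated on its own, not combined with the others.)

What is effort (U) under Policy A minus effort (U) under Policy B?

152

Policy A (G := 89, V + 18):
  G = 89
  V = 154 + 18 = 172
  U = 53 + 2·89 + 2·172 = 575
Policy B (G − 20, V + 15):
  G = 36 − 20 = 16
  V = 154 + 15 = 169
  U = 53 + 2·16 + 2·169 = 423
U: 575 − 423 = 152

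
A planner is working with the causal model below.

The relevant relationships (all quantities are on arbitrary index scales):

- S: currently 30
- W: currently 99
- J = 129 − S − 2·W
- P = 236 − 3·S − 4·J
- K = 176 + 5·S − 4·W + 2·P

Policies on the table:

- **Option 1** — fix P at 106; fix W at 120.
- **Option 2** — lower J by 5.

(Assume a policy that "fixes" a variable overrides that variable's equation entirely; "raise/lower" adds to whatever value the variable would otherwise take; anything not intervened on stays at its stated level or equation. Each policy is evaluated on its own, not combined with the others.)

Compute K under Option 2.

1054

Option 2 (J − 5):
  S = 30
  W = 99
  J = 129 − 30 − 2·99 (−5 from intervention) = -104
  P = 236 − 3·30 − 4·(-104) = 562
  K = 176 + 5·30 − 4·99 + 2·562 = 1054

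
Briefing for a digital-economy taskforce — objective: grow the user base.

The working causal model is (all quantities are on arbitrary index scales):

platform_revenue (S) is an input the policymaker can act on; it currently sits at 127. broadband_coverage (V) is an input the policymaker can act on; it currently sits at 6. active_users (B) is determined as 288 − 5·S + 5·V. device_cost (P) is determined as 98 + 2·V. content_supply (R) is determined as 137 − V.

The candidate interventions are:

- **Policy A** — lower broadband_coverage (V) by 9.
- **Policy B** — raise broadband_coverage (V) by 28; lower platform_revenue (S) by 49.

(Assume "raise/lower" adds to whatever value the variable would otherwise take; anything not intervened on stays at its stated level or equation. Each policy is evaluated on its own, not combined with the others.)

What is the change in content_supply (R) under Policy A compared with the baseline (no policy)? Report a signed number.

9

Baseline:
  V = 6
  R = 137 − 6 = 131
Policy A (V − 9):
  V = 6 − 9 = -3
  R = 137 − (-3) = 140
Change in R: 140 − 131 = 9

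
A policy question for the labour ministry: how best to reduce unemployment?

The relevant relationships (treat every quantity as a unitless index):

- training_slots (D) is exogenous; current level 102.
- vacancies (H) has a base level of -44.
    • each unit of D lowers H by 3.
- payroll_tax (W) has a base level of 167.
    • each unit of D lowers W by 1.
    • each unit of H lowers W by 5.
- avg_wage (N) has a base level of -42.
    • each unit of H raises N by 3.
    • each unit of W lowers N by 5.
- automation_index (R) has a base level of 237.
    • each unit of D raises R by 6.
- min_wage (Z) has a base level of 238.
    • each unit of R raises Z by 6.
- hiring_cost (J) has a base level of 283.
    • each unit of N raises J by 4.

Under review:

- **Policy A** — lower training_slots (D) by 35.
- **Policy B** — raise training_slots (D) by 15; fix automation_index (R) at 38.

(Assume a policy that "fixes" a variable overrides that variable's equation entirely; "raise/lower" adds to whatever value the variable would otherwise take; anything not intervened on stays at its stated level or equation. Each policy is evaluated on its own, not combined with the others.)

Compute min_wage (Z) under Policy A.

4072

Policy A (D − 35):
  D = 102 − 35 = 67
  R = 237 + 6·67 = 639
  Z = 238 + 6·639 = 4072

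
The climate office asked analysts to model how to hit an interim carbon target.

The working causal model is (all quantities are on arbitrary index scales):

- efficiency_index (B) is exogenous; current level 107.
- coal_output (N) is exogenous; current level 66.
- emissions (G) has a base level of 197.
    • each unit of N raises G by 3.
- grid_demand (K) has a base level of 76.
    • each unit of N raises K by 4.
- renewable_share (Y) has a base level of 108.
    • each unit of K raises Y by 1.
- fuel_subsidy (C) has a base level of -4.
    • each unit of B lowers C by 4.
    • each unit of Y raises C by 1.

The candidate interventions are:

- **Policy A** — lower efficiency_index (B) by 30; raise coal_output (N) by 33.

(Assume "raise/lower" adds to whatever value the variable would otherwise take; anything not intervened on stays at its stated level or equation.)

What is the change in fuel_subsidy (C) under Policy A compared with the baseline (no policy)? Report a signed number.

Baseline:
  B = 107
  N = 66
  K = 76 + 4·66 = 340
  Y = 108 + 340 = 448
  C = -4 − 4·107 + 448 = 16
Policy A (B − 30, N + 33):
  B = 107 − 30 = 77
  N = 66 + 33 = 99
  K = 76 + 4·99 = 472
  Y = 108 + 472 = 580
  C = -4 − 4·77 + 580 = 268
Change in C: 268 − 16 = 252

252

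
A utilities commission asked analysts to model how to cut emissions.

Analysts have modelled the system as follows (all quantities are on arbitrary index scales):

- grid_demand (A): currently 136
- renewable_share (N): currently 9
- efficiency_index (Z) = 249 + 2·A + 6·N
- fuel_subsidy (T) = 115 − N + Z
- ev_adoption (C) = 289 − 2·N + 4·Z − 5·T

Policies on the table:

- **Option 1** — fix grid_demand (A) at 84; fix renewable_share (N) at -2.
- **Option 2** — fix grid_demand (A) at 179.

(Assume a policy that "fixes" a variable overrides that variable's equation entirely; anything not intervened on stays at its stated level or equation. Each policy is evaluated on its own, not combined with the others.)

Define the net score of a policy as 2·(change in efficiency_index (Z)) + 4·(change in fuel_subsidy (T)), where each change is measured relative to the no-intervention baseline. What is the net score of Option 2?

516

Baseline:
  A = 136
  N = 9
  Z = 249 + 2·136 + 6·9 = 575
  T = 115 − 9 + 575 = 681
Option 2 (A := 179):
  A = 179
  N = 9
  Z = 249 + 2·179 + 6·9 = 661
  T = 115 − 9 + 661 = 767
ΔZ = 661 − 575 = 86; ΔT = 767 − 681 = 86
Score = 2·86 + 4·86 = 516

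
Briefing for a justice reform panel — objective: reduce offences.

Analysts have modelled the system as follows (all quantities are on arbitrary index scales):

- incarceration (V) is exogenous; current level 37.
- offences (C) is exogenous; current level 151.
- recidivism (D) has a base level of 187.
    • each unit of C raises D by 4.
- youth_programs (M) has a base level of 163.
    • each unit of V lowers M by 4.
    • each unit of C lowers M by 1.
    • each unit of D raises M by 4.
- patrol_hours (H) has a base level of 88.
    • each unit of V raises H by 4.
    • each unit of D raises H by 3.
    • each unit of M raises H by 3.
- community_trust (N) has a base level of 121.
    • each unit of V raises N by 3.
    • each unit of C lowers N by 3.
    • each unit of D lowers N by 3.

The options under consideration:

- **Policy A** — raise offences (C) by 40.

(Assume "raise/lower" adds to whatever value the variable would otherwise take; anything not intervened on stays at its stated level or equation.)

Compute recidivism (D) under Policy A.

Policy A (C + 40):
  C = 151 + 40 = 191
  D = 187 + 4·191 = 951

951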